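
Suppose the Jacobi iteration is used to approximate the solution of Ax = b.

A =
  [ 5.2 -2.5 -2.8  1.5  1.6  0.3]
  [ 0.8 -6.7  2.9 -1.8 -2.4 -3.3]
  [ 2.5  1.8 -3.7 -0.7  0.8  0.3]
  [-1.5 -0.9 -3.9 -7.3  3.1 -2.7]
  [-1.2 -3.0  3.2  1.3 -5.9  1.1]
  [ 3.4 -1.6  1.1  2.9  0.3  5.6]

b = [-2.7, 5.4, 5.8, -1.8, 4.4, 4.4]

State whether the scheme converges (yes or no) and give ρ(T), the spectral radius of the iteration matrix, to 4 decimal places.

Diagonal D = diag(5.2, -6.7, -3.7, -7.3, -5.9, 5.6); L, U strict lower/upper.
Jacobi: T = -D⁻¹(L+U), T[4,1] = -(-3)/(-5.9) = -0.5085; T[4,4] = 0.
  T[0,:] = [+0.0000  +0.4808  +0.5385  -0.2885  -0.3077  -0.0577]
  T[1,:] = [+0.1194  +0.0000  +0.4328  -0.2687  -0.3582  -0.4925]
  T[2,:] = [+0.6757  +0.4865  +0.0000  -0.1892  +0.2162  +0.0811]
  T[3,:] = [-0.2055  -0.1233  -0.5342  +0.0000  +0.4247  -0.3699]
  T[4,:] = [-0.2034  -0.5085  +0.5424  +0.2203  +0.0000  +0.1864]
  T[5,:] = [-0.6071  +0.2857  -0.1964  -0.5179  -0.0536  +0.0000]
moduli |λ_i(T)| = 1.1689, 0.8876, 0.5502, 0.5502, 0.3911, 0.3911.
ρ = 1.1689; 1.1689 > 1 ⇒ diverges.

no, ρ = 1.1689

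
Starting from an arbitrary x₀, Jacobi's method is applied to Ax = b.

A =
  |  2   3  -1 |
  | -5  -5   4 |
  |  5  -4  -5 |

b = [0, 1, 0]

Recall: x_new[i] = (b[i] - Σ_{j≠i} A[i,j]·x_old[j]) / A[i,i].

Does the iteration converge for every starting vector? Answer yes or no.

no

A = D + L + U where D = diag(2, -5, -5).
Jacobi T = -D⁻¹(L+U): T[2,1] = -(-4)/(-5) = -0.8000; T[2,2] = 0.
  T[0,:] = [+0.0000, -1.5000, +0.5000]
  T[1,:] = [-1.0000, +0.0000, +0.8000]
  T[2,:] = [+1.0000, -0.8000, +0.0000]
moduli |λ_i(T)| = 1.3911, 0.7583, 0.7583.
spectral radius ρ = 1.3911; 1.3911 > 1, so it fails to converge.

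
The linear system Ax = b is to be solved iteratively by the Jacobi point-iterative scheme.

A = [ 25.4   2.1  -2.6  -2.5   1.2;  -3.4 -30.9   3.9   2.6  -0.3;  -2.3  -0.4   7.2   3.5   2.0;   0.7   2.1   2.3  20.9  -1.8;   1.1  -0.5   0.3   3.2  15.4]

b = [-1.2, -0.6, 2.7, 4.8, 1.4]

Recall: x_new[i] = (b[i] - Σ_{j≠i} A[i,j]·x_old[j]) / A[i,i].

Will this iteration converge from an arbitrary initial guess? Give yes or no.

Write A = D+L+U with D = diag(25.4, -30.9, 7.2, 20.9, 15.4).
Jacobi T = -D⁻¹(L+U): T[3,2] = -(2.3)/(20.9) = -0.1100; T[3,3] = 0.
  T[0,:] = [+0.0000 -0.0827 +0.1024 +0.0984 -0.0472]
  T[1,:] = [-0.1100 +0.0000 +0.1262 +0.0841 -0.0097]
  T[2,:] = [+0.3194 +0.0556 +0.0000 -0.4861 -0.2778]
  T[3,:] = [-0.0335 -0.1005 -0.1100 +0.0000 +0.0861]
  T[4,:] = [-0.0714 +0.0325 -0.0195 -0.2078 +0.0000]
|roots of det(T-λI)|: 0.2699, 0.2130, 0.2130, 0.1348, 0.0023.
ρ = 0.2699; 0.2699 < 1, so it converges for any x₀.

yes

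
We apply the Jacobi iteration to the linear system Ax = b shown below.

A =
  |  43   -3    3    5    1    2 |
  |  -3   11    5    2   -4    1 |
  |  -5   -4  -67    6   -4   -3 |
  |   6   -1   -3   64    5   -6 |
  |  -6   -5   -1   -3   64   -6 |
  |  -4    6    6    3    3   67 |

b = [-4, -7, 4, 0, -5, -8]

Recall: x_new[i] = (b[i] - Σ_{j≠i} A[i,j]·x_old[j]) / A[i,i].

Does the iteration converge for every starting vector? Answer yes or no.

Diagonal D = diag(43, 11, -67, 64, 64, 67); L, U strict lower/upper.
Jacobi T = -D⁻¹(L+U): T[3,1] = -(-1)/(64) = +0.0156; T[3,3] = 0.
  T[0,:] = [+0.0000  +0.0698  -0.0698  -0.1163  -0.0233  -0.0465]
  T[1,:] = [+0.2727  +0.0000  -0.4545  -0.1818  +0.3636  -0.0909]
  T[2,:] = [-0.0746  -0.0597  +0.0000  +0.0896  -0.0597  -0.0448]
  T[3,:] = [-0.0938  +0.0156  +0.0469  +0.0000  -0.0781  +0.0938]
  T[4,:] = [+0.0938  +0.0781  +0.0156  +0.0469  +0.0000  +0.0938]
  T[5,:] = [+0.0597  -0.0896  -0.0896  -0.0448  -0.0448  +0.0000]
|roots of det(T-λI)|: 0.3517, 0.2677, 0.1229, 0.1229, 0.1080, 0.1080.
ρ(T) = max|λ| = 0.3517; 0.3517 < 1: convergent.

yes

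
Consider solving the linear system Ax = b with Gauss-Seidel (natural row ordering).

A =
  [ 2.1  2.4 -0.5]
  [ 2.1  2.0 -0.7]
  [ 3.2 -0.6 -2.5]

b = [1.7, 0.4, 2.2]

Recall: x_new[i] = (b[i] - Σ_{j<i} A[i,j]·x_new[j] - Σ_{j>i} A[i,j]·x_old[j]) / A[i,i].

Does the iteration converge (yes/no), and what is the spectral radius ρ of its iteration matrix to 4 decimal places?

yes, ρ = 0.9305

Let D = diag(2.1, 2, -2.5); L, U the strict triangles.
GS T = -(D+L)⁻¹U: row 0 first, T[0,2] = -(-0.5)/(2.1) = +0.2381; later rows by forward substitution.
  T[0,:] = [+0.0000 -1.1429 +0.2381]
  T[1,:] = [+0.0000 +1.2000 +0.1000]
  T[2,:] = [+0.0000 -1.7509 +0.2808]
|roots of det(T-λI)|: 0.9305, 0.5502, 0.0000.
ρ = 0.9305; 0.9305 < 1 ⇒ converges.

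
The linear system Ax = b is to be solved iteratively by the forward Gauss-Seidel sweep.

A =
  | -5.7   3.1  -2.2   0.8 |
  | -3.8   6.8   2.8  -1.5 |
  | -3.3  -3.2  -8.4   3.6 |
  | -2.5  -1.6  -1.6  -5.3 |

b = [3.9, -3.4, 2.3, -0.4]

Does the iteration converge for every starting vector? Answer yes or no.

yes

Let D = diag(-5.7, 6.8, -8.4, -5.3); L, U the strict triangles.
Gauss-Seidel: T = -(D+L)⁻¹U, row 0 first, T[0,3] = -(0.8)/(-5.7) = +0.1404; later rows by forward substitution.
  T[0,:] = [+0.0000  +0.5439  -0.3860  +0.1404]
  T[1,:] = [+0.0000  +0.3039  -0.6275  +0.2990]
  T[2,:] = [+0.0000  -0.3294  +0.3907  +0.2595]
  T[3,:] = [+0.0000  -0.2488  +0.2535  -0.2348]
eigenvalue magnitudes: 0.8218, 0.2347, 0.2347, 0.0000.
spectral radius ρ = 0.8218; 0.8218 < 1 ⇒ converges.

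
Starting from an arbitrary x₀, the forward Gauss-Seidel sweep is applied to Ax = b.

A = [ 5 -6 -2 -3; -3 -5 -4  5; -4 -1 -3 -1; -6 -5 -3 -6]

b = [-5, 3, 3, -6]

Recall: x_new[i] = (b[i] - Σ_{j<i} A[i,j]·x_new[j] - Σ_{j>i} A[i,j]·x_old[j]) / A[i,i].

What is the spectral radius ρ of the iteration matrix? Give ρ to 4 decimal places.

Split A = D + L + U, D = diag(5, -5, -3, -6).
GS T = -(D+L)⁻¹U: row 0 first, T[0,2] = -(-2)/(5) = +0.4000; later rows by forward substitution.
  T[0,:] = [+0.0000  +1.2000  +0.4000  +0.6000]
  T[1,:] = [+0.0000  -0.7200  -1.0400  +0.6400]
  T[2,:] = [+0.0000  -1.3600  -0.1867  -1.3467]
  T[3,:] = [+0.0000  +0.0800  +0.5600  -0.4600]
eigenvalue magnitudes: 1.5932, 0.4482, 0.4482, 0.0000.
ρ(T) = max|λ| = 1.5932; 1.5932 > 1 ⇒ diverges.

1.5932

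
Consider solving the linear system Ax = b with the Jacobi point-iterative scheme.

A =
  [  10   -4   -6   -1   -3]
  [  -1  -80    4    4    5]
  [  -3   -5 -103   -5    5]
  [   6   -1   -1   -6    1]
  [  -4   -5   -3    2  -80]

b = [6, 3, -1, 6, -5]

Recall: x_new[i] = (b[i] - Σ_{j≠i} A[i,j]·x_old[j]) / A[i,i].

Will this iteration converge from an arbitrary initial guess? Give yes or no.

Write A = D+L+U with D = diag(10, -80, -103, -6, -80).
Jacobi T = -D⁻¹(L+U): T[2,3] = -(-5)/(-103) = -0.0485; T[2,2] = 0.
  T[0,:] = [+0.0000 +0.4000 +0.6000 +0.1000 +0.3000]
  T[1,:] = [-0.0125 +0.0000 +0.0500 +0.0500 +0.0625]
  T[2,:] = [-0.0291 -0.0485 +0.0000 -0.0485 +0.0485]
  T[3,:] = [+1.0000 -0.1667 -0.1667 +0.0000 +0.1667]
  T[4,:] = [-0.0500 -0.0625 -0.0375 +0.0250 +0.0000]
|roots of det(T-λI)|: 0.2670, 0.1753, 0.1753, 0.0665, 0.0665.
ρ = 0.2670; 0.2670 < 1: convergent.

yes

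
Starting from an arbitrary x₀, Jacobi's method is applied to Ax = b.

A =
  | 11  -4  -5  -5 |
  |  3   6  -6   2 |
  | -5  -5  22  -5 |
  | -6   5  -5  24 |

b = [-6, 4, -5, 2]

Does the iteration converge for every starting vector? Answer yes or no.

yes

Write A = D+L+U with D = diag(11, 6, 22, 24).
Jacobi: T = -D⁻¹(L+U), T[1,3] = -(2)/(6) = -0.3333; T[1,1] = 0.
  T[0,:] = [+0.0000, +0.3636, +0.4545, +0.4545]
  T[1,:] = [-0.5000, +0.0000, +1.0000, -0.3333]
  T[2,:] = [+0.2273, +0.2273, +0.0000, +0.2273]
  T[3,:] = [+0.2500, -0.2083, +0.2083, +0.0000]
moduli |λ_i(T)| = 0.5560, 0.4670, 0.4670, 0.3266.
spectral radius ρ = 0.5560; 0.5560 < 1 ⇒ converges.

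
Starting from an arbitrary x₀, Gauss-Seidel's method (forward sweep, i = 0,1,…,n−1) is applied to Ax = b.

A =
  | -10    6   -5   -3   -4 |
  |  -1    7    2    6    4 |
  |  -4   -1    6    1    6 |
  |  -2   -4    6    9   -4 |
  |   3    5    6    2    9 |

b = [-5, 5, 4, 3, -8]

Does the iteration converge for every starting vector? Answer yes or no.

no

Diagonal D = diag(-10, 7, 6, 9, 9); L, U strict lower/upper.
GS T = -(D+L)⁻¹U: row 0 first, T[0,1] = -(6)/(-10) = +0.6000; later rows by forward substitution.
  T[0,:] = [+0.0000 +0.6000 -0.5000 -0.3000 -0.4000]
  T[1,:] = [+0.0000 +0.0857 -0.3571 -0.9000 -0.6286]
  T[2,:] = [+0.0000 +0.4143 -0.3929 -0.5167 -1.3714]
  T[3,:] = [+0.0000 -0.1048 -0.0079 -0.1222 +0.9905]
  T[4,:] = [+0.0000 -0.5005 +0.6287 +0.9716 +1.1767]
moduli |λ_i(T)| = 1.4685, 0.4504, 0.4504, 0.0142, 0.0000.
spectral radius ρ = 1.4685; 1.4685 > 1 ⇒ diverges.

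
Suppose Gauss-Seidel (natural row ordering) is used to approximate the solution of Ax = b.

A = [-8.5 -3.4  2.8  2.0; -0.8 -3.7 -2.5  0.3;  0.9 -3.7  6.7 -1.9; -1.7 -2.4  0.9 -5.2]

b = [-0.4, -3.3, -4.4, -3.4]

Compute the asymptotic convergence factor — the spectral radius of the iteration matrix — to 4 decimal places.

Let D = diag(-8.5, -3.7, 6.7, -5.2); L, U the strict triangles.
Gauss-Seidel: T = -(D+L)⁻¹U, row 0 first, T[0,3] = -(2)/(-8.5) = +0.2353; later rows by forward substitution.
  T[0,:] = [+0.0000 -0.4000 +0.3294 +0.2353]
  T[1,:] = [+0.0000 +0.0865 -0.7469 +0.0302]
  T[2,:] = [+0.0000 +0.1015 -0.4567 +0.2687]
  T[3,:] = [+0.0000 +0.1084 +0.1580 -0.0444]
eigenvalue magnitudes: 0.5006, 0.2237, 0.2237, 0.0000.
ρ(T) = max|λ| = 0.5006; 0.5006 < 1 ⇒ converges.

0.5006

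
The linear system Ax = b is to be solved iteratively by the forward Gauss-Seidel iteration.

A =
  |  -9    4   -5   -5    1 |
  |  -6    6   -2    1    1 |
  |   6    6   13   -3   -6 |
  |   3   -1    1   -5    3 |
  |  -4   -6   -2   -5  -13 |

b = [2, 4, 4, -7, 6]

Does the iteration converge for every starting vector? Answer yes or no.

yes

Write A = D+L+U with D = diag(-9, 6, 13, -5, -13).
T_GS = -(D+L)⁻¹U: row 0 first, T[0,3] = -(-5)/(-9) = -0.5556; later rows by forward substitution.
  T[0,:] = [+0.0000 +0.4444 -0.5556 -0.5556 +0.1111]
  T[1,:] = [+0.0000 +0.4444 -0.2222 -0.7222 -0.0556]
  T[2,:] = [+0.0000 -0.4103 +0.3590 +0.8205 +0.4359]
  T[3,:] = [+0.0000 +0.0957 -0.2171 -0.0248 +0.7650]
  T[4,:] = [+0.0000 -0.3156 +0.3018 +0.3876 -0.3698]
|roots of det(T-λI)|: 0.8690, 0.5066, 0.1452, 0.0987, 0.0000.
spectral radius ρ = 0.8690; 0.8690 < 1, so it converges for any x₀.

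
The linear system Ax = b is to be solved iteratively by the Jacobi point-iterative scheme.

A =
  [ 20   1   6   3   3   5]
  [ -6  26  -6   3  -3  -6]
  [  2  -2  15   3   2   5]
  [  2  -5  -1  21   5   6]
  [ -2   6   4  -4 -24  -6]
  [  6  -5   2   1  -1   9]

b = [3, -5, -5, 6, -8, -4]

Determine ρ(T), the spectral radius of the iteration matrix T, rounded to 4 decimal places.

Write A = D+L+U with D = diag(20, 26, 15, 21, -24, 9).
Jacobi T = -D⁻¹(L+U): T[0,1] = -(1)/(20) = -0.0500; T[0,0] = 0.
  T[0,:] = [+0.0000, -0.0500, -0.3000, -0.1500, -0.1500, -0.2500]
  T[1,:] = [+0.2308, +0.0000, +0.2308, -0.1154, +0.1154, +0.2308]
  T[2,:] = [-0.1333, +0.1333, +0.0000, -0.2000, -0.1333, -0.3333]
  T[3,:] = [-0.0952, +0.2381, +0.0476, +0.0000, -0.2381, -0.2857]
  T[4,:] = [-0.0833, +0.2500, +0.1667, -0.1667, +0.0000, -0.2500]
  T[5,:] = [-0.6667, +0.5556, -0.2222, -0.1111, +0.1111, +0.0000]
moduli |λ_i(T)| = 0.9277, 0.3264, 0.3264, 0.2740, 0.2740, 0.0911.
ρ = 0.9277; 0.9277 < 1 ⇒ converges.

0.9277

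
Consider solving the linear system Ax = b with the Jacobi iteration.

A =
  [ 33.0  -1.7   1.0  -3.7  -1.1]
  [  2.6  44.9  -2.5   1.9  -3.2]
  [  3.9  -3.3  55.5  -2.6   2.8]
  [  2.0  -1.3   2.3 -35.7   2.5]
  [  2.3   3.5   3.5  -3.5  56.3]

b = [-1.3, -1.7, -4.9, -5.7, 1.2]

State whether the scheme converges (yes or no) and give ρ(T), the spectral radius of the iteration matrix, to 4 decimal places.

A = D + L + U where D = diag(33, 44.9, 55.5, -35.7, 56.3).
Jacobi T = -D⁻¹(L+U): T[3,4] = -(2.5)/(-35.7) = +0.0700; T[3,3] = 0.
  T[0,:] = [+0.0000 +0.0515 -0.0303 +0.1121 +0.0333]
  T[1,:] = [-0.0579 +0.0000 +0.0557 -0.0423 +0.0713]
  T[2,:] = [-0.0703 +0.0595 +0.0000 +0.0468 -0.0505]
  T[3,:] = [+0.0560 -0.0364 +0.0644 +0.0000 +0.0700]
  T[4,:] = [-0.0409 -0.0622 -0.0622 +0.0622 +0.0000]
|roots of det(T-λI)|: 0.1774, 0.1130, 0.0922, 0.0922, 0.0508.
ρ(T) = max|λ| = 0.1774; 0.1774 < 1, so it converges for any x₀.

yes, ρ = 0.1774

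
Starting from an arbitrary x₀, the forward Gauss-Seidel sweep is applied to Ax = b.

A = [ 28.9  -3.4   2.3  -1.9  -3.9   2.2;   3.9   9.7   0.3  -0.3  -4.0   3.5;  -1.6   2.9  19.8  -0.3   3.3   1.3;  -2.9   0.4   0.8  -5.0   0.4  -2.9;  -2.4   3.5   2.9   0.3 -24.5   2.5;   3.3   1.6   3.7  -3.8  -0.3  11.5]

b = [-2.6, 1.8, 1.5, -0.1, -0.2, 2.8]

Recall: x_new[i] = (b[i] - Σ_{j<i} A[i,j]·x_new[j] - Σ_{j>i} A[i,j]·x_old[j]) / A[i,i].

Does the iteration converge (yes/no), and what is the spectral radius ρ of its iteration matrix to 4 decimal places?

yes, ρ = 0.2924

Diagonal D = diag(28.9, 9.7, 19.8, -5, -24.5, 11.5); L, U strict lower/upper.
GS T = -(D+L)⁻¹U: row 0 first, T[0,1] = -(-3.4)/(28.9) = +0.1176; later rows by forward substitution.
  T[0,:] = [+0.0000 +0.1176 -0.0796 +0.0657 +0.1349 -0.0761]
  T[1,:] = [+0.0000 -0.0473 +0.0011 +0.0045 +0.3581 -0.3302]
  T[2,:] = [+0.0000 +0.0164 -0.0066 +0.0198 -0.2082 -0.0234]
  T[3,:] = [+0.0000 -0.0694 +0.0452 -0.0346 -0.0029 -0.5660]
  T[4,:] = [+0.0000 -0.0172 +0.0077 -0.0039 +0.0133 +0.0526]
  T[5,:] = [+0.0000 -0.0558 +0.0399 -0.0374 -0.0222 -0.1103]
moduli |λ_i(T)| = 0.2924, 0.0932, 0.0932, 0.0200, 0.0025, 0.0000.
ρ = 0.2924; 0.2924 < 1 ⇒ converges.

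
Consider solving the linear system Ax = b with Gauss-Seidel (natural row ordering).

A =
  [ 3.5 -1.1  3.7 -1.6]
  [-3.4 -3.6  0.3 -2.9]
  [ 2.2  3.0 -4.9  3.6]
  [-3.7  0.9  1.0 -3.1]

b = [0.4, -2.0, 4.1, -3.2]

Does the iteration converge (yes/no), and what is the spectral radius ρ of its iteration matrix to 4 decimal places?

no, ρ = 1.5014

Let D = diag(3.5, -3.6, -4.9, -3.1); L, U the strict triangles.
T_GS = -(D+L)⁻¹U: row 0 first, T[0,3] = -(-1.6)/(3.5) = +0.4571; later rows by forward substitution.
  T[0,:] = [+0.0000 +0.3143 -1.0571 +0.4571]
  T[1,:] = [+0.0000 -0.2968 +1.0817 -1.2373]
  T[2,:] = [+0.0000 -0.0406 +0.1877 +0.1824]
  T[3,:] = [+0.0000 -0.4744 +1.6363 -0.8460]
moduli |λ_i(T)| = 1.5014, 0.5166, 0.0296, 0.0000.
ρ = 1.5014; 1.5014 > 1: divergent.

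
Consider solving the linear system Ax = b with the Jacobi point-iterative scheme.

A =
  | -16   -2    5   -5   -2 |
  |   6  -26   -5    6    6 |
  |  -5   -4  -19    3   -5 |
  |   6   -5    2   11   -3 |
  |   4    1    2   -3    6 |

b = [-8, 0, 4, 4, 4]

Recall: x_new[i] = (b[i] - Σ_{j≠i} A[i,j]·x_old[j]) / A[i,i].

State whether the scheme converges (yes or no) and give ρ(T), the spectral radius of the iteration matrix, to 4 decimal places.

yes, ρ = 0.8220

Write A = D+L+U with D = diag(-16, -26, -19, 11, 6).
T_J = -D⁻¹(L+U): T[0,4] = -(-2)/(-16) = -0.1250; T[0,0] = 0.
  T[0,:] = [+0.0000  -0.1250  +0.3125  -0.3125  -0.1250]
  T[1,:] = [+0.2308  +0.0000  -0.1923  +0.2308  +0.2308]
  T[2,:] = [-0.2632  -0.2105  +0.0000  +0.1579  -0.2632]
  T[3,:] = [-0.5455  +0.4545  -0.1818  +0.0000  +0.2727]
  T[4,:] = [-0.6667  -0.1667  -0.3333  +0.5000  +0.0000]
|eigenvalues of T|: 0.8220, 0.6030, 0.3233, 0.3233, 0.0244.
ρ = 0.8220; 0.8220 < 1, so it converges for any x₀.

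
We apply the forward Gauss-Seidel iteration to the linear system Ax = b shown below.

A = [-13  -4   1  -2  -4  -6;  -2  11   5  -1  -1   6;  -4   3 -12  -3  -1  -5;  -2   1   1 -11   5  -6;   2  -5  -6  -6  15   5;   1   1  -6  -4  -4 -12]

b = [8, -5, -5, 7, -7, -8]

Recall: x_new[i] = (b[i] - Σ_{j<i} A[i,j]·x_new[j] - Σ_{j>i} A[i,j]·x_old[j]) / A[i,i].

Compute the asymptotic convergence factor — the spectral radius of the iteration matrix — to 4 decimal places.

0.9109

Split A = D + L + U, D = diag(-13, 11, -12, -11, 15, -12).
Gauss-Seidel: T = -(D+L)⁻¹U, row 0 first, T[0,2] = -(1)/(-13) = +0.0769; later rows by forward substitution.
  T[0,:] = [+0.0000 -0.3077 +0.0769 -0.1538 -0.3077 -0.4615]
  T[1,:] = [+0.0000 -0.0559 -0.4406 +0.0629 +0.0350 -0.6294]
  T[2,:] = [+0.0000 +0.0886 -0.1358 -0.1830 +0.0280 -0.4202]
  T[3,:] = [+0.0000 +0.0589 -0.0664 +0.0171 +0.5162 -0.5570]
  T[4,:] = [+0.0000 +0.0814 -0.2380 -0.0249 +0.2704 -0.8724]
  T[5,:] = [+0.0000 -0.1214 +0.1390 +0.0865 -0.2989 +0.5956]
moduli |λ_i(T)| = 0.9109, 0.2138, 0.1678, 0.1678, 0.0806, 0.0000.
ρ(T) = max|λ| = 0.9109; 0.9109 < 1, so it converges for any x₀.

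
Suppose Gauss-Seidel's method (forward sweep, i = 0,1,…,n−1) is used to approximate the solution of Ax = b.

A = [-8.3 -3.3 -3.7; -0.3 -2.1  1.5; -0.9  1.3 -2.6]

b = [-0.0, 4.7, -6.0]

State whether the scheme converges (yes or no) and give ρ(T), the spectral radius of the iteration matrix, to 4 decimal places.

yes, ρ = 0.7340

Let D = diag(-8.3, -2.1, -2.6); L, U the strict triangles.
GS T = -(D+L)⁻¹U: row 0 first, T[0,1] = -(-3.3)/(-8.3) = -0.3976; later rows by forward substitution.
  T[0,:] = [+0.0000 -0.3976 -0.4458]
  T[1,:] = [+0.0000 +0.0568 +0.7780]
  T[2,:] = [+0.0000 +0.1660 +0.5433]
|eigenvalues of T|: 0.7340, 0.1339, 0.0000.
spectral radius ρ = 0.7340; 0.7340 < 1: convergent.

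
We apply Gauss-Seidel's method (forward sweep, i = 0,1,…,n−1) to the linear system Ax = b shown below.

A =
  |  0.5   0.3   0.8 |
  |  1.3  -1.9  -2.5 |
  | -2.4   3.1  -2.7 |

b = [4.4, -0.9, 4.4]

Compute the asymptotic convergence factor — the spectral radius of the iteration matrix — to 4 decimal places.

Write A = D+L+U with D = diag(0.5, -1.9, -2.7).
GS T = -(D+L)⁻¹U: row 0 first, T[0,1] = -(0.3)/(0.5) = -0.6000; later rows by forward substitution.
  T[0,:] = [+0.0000, -0.6000, -1.6000]
  T[1,:] = [+0.0000, -0.4105, -2.4105]
  T[2,:] = [+0.0000, +0.0620, -1.3454]
eigenvalue magnitudes: 1.1408, 0.6151, 0.0000.
spectral radius ρ = 1.1408; 1.1408 > 1, so it fails to converge.

1.1408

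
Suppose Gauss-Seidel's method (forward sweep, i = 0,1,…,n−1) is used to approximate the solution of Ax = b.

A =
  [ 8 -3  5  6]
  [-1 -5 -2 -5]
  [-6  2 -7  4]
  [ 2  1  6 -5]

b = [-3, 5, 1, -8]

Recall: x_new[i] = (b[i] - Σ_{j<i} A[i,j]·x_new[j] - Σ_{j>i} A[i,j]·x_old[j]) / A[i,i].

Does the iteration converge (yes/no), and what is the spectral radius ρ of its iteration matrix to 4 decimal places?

no, ρ = 1.3126

Split A = D + L + U, D = diag(8, -5, -7, -5).
Gauss-Seidel: T = -(D+L)⁻¹U, row 0 first, T[0,2] = -(5)/(8) = -0.6250; later rows by forward substitution.
  T[0,:] = [+0.0000, +0.3750, -0.6250, -0.7500]
  T[1,:] = [+0.0000, -0.0750, -0.2750, -0.8500]
  T[2,:] = [+0.0000, -0.3429, +0.4571, +0.9714]
  T[3,:] = [+0.0000, -0.2764, +0.2436, +0.6957]
|roots of det(T-λI)|: 1.3126, 0.3171, 0.0824, 0.0000.
ρ = 1.3126; 1.3126 > 1, so it fails to converge.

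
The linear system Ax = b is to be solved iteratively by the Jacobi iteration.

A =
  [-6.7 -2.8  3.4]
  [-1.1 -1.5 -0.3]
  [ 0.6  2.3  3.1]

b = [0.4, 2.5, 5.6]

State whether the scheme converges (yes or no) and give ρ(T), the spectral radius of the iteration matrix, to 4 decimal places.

yes, ρ = 0.8206

A = D + L + U where D = diag(-6.7, -1.5, 3.1).
Jacobi T = -D⁻¹(L+U): T[2,1] = -(2.3)/(3.1) = -0.7419; T[2,2] = 0.
  T[0,:] = [+0.0000 -0.4179 +0.5075]
  T[1,:] = [-0.7333 +0.0000 -0.2000]
  T[2,:] = [-0.1935 -0.7419 +0.0000]
|λ(T)| sorted: 0.8206, 0.5628, 0.5628.
ρ = 0.8206; 0.8206 < 1, so it converges for any x₀.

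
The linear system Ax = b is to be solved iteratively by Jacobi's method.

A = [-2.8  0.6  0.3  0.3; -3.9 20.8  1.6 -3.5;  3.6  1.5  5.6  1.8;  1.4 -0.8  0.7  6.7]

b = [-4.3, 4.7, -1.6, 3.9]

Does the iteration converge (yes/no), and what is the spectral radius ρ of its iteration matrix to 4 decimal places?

Let D = diag(-2.8, 20.8, 5.6, 6.7); L, U the strict triangles.
Jacobi T = -D⁻¹(L+U): T[3,2] = -(0.7)/(6.7) = -0.1045; T[3,3] = 0.
  T[0,:] = [+0.0000  +0.2143  +0.1071  +0.1071]
  T[1,:] = [+0.1875  +0.0000  -0.0769  +0.1683]
  T[2,:] = [-0.6429  -0.2679  +0.0000  -0.3214]
  T[3,:] = [-0.2090  +0.1194  -0.1045  +0.0000]
|eigenvalues of T|: 0.3407, 0.2537, 0.2537, 0.1479.
spectral radius ρ = 0.3407; 0.3407 < 1, so it converges for any x₀.

yes, ρ = 0.3407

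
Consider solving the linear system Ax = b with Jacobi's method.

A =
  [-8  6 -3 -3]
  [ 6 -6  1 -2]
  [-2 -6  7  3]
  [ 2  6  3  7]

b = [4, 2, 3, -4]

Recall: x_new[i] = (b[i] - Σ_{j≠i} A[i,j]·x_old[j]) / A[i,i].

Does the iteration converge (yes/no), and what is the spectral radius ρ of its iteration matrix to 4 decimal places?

Diagonal D = diag(-8, -6, 7, 7); L, U strict lower/upper.
Jacobi: T = -D⁻¹(L+U), T[0,1] = -(6)/(-8) = +0.7500; T[0,0] = 0.
  T[0,:] = [+0.0000  +0.7500  -0.3750  -0.3750]
  T[1,:] = [+1.0000  +0.0000  +0.1667  -0.3333]
  T[2,:] = [+0.2857  +0.8571  +0.0000  -0.4286]
  T[3,:] = [-0.2857  -0.8571  -0.4286  +0.0000]
|eigenvalues of T|: 1.2398, 0.9864, 0.4286, 0.1752.
spectral radius ρ = 1.2398; 1.2398 > 1, so it fails to converge.

no, ρ = 1.2398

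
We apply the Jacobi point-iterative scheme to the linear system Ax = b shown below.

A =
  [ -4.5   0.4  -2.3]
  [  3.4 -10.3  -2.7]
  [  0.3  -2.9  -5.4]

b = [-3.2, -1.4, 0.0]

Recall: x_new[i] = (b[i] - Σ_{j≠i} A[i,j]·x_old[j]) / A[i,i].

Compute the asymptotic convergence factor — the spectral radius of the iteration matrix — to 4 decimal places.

0.5512

Write A = D+L+U with D = diag(-4.5, -10.3, -5.4).
Jacobi T = -D⁻¹(L+U): T[2,1] = -(-2.9)/(-5.4) = -0.5370; T[2,2] = 0.
  T[0,:] = [+0.0000  +0.0889  -0.5111]
  T[1,:] = [+0.3301  +0.0000  -0.2621]
  T[2,:] = [+0.0556  -0.5370  +0.0000]
eigenvalue magnitudes: 0.5512, 0.4025, 0.4025.
spectral radius ρ = 0.5512; 0.5512 < 1 ⇒ converges.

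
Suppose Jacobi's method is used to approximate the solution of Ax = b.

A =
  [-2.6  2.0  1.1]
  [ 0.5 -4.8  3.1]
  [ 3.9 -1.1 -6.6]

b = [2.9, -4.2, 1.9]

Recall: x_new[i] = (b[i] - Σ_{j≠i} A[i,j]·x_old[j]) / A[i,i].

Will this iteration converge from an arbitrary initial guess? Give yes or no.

Diagonal D = diag(-2.6, -4.8, -6.6); L, U strict lower/upper.
Jacobi: T = -D⁻¹(L+U), T[0,2] = -(1.1)/(-2.6) = +0.4231; T[0,0] = 0.
  T[0,:] = [+0.0000  +0.7692  +0.4231]
  T[1,:] = [+0.1042  +0.0000  +0.6458]
  T[2,:] = [+0.5909  -0.1667  +0.0000]
|roots of det(T-λI)|: 0.7706, 0.6094, 0.6094.
spectral radius ρ = 0.7706; 0.7706 < 1 ⇒ converges.

yes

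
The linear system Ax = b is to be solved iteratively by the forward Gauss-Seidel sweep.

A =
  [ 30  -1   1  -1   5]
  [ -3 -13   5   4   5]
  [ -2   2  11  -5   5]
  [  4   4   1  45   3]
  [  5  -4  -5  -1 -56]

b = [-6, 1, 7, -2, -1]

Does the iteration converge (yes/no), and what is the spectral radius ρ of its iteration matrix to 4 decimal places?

Let D = diag(30, -13, 11, 45, -56); L, U the strict triangles.
Gauss-Seidel: T = -(D+L)⁻¹U, row 0 first, T[0,4] = -(5)/(30) = -0.1667; later rows by forward substitution.
  T[0,:] = [+0.0000, +0.0333, -0.0333, +0.0333, -0.1667]
  T[1,:] = [+0.0000, -0.0077, +0.3923, +0.3000, +0.4231]
  T[2,:] = [+0.0000, +0.0075, -0.0774, +0.4061, -0.5618]
  T[3,:] = [+0.0000, -0.0024, -0.0302, -0.0387, -0.0770]
  T[4,:] = [+0.0000, +0.0029, -0.0235, -0.0540, +0.0064]
|roots of det(T-λI)|: 0.1529, 0.0666, 0.0666, 0.0512, 0.0000.
spectral radius ρ = 0.1529; 0.1529 < 1 ⇒ converges.

yes, ρ = 0.1529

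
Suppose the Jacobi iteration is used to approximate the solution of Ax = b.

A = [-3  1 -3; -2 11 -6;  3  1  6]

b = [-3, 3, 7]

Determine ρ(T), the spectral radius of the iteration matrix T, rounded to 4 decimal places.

A = D + L + U where D = diag(-3, 11, 6).
T_J = -D⁻¹(L+U): T[2,1] = -(1)/(6) = -0.1667; T[2,2] = 0.
  T[0,:] = [+0.0000, +0.3333, -1.0000]
  T[1,:] = [+0.1818, +0.0000, +0.5455]
  T[2,:] = [-0.5000, -0.1667, +0.0000]
eigenvalue magnitudes: 0.7425, 0.6083, 0.1342.
ρ = 0.7425; 0.7425 < 1 ⇒ converges.

0.7425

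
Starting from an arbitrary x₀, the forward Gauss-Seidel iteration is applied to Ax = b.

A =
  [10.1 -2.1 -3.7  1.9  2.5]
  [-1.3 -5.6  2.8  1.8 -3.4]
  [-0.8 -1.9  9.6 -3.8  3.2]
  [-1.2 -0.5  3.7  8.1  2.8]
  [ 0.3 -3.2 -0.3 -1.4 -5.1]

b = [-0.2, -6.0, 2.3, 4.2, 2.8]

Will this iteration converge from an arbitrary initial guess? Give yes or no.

yes

Diagonal D = diag(10.1, -5.6, 9.6, 8.1, -5.1); L, U strict lower/upper.
Gauss-Seidel: T = -(D+L)⁻¹U, row 0 first, T[0,1] = -(-2.1)/(10.1) = +0.2079; later rows by forward substitution.
  T[0,:] = [+0.0000  +0.2079  +0.3663  -0.1881  -0.2475]
  T[1,:] = [+0.0000  -0.0483  +0.4150  +0.3651  -0.5497]
  T[2,:] = [+0.0000  +0.0078  +0.1127  +0.4524  -0.4628]
  T[3,:] = [+0.0000  +0.0243  +0.0284  -0.2120  -0.2049]
  T[4,:] = [+0.0000  +0.0354  -0.2532  -0.2086  +0.4138]
|roots of det(T-λI)|: 0.6910, 0.2395, 0.2395, 0.0211, 0.0000.
ρ = 0.6910; 0.6910 < 1, so it converges for any x₀.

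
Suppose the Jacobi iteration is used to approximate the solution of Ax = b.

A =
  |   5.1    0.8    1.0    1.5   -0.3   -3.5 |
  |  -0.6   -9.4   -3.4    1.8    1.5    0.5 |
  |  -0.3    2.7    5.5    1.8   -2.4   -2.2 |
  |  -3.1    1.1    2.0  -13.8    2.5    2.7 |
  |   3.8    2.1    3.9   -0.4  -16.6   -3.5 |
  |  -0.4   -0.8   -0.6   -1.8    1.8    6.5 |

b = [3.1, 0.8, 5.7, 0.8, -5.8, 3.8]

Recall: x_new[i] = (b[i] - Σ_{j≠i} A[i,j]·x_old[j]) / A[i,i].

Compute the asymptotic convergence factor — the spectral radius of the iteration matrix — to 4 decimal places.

Let D = diag(5.1, -9.4, 5.5, -13.8, -16.6, 6.5); L, U the strict triangles.
T_J = -D⁻¹(L+U): T[3,4] = -(2.5)/(-13.8) = +0.1812; T[3,3] = 0.
  T[0,:] = [+0.0000  -0.1569  -0.1961  -0.2941  +0.0588  +0.6863]
  T[1,:] = [-0.0638  +0.0000  -0.3617  +0.1915  +0.1596  +0.0532]
  T[2,:] = [+0.0545  -0.4909  +0.0000  -0.3273  +0.4364  +0.4000]
  T[3,:] = [-0.2246  +0.0797  +0.1449  +0.0000  +0.1812  +0.1957]
  T[4,:] = [+0.2289  +0.1265  +0.2349  -0.0241  +0.0000  -0.2108]
  T[5,:] = [+0.0615  +0.1231  +0.0923  +0.2769  -0.2769  +0.0000]
|λ(T)| sorted: 0.8768, 0.4385, 0.4385, 0.3342, 0.3341, 0.2268.
ρ = 0.8768; 0.8768 < 1: convergent.

0.8768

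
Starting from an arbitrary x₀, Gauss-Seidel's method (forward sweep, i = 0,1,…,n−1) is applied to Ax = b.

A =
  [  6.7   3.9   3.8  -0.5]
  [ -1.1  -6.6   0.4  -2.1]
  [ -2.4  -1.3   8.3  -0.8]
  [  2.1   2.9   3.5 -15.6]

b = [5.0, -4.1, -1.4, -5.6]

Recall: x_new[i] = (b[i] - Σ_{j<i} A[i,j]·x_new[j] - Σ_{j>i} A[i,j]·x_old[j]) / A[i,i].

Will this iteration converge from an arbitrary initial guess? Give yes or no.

Split A = D + L + U, D = diag(6.7, -6.6, 8.3, -15.6).
T_GS = -(D+L)⁻¹U: row 0 first, T[0,1] = -(3.9)/(6.7) = -0.5821; later rows by forward substitution.
  T[0,:] = [+0.0000, -0.5821, -0.5672, +0.0746]
  T[1,:] = [+0.0000, +0.0970, +0.1551, -0.3306]
  T[2,:] = [+0.0000, -0.1531, -0.1397, +0.0662]
  T[3,:] = [+0.0000, -0.0947, -0.0789, -0.0366]
|λ(T)| sorted: 0.1756, 0.0511, 0.0511, 0.0000.
ρ = 0.1756; 0.1756 < 1 ⇒ converges.

yes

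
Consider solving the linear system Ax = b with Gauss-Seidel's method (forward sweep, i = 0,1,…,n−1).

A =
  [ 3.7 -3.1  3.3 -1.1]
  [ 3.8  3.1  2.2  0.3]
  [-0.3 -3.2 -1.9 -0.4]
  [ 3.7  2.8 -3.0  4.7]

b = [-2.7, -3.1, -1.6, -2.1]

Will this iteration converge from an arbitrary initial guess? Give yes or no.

no

Let D = diag(3.7, 3.1, -1.9, 4.7); L, U the strict triangles.
T_GS = -(D+L)⁻¹U: row 0 first, T[0,3] = -(-1.1)/(3.7) = +0.2973; later rows by forward substitution.
  T[0,:] = [+0.0000, +0.8378, -0.8919, +0.2973]
  T[1,:] = [+0.0000, -1.0270, +0.3836, -0.4612]
  T[2,:] = [+0.0000, +1.5974, -0.5053, +0.5193]
  T[3,:] = [+0.0000, +0.9719, +0.1511, +0.3722]
|roots of det(T-λI)|: 1.4169, 0.2637, 0.2637, 0.0000.
ρ(T) = max|λ| = 1.4169; 1.4169 > 1, so it fails to converge.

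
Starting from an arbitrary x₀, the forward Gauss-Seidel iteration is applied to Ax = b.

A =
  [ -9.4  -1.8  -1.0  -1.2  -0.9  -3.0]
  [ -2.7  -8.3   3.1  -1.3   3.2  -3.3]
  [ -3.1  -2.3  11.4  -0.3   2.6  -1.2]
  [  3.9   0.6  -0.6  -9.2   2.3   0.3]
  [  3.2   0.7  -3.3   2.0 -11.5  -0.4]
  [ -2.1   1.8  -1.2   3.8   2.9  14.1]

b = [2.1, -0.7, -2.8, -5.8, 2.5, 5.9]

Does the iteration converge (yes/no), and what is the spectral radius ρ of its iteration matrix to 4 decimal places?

yes, ρ = 0.1787

Write A = D+L+U with D = diag(-9.4, -8.3, 11.4, -9.2, -11.5, 14.1).
Gauss-Seidel: T = -(D+L)⁻¹U, row 0 first, T[0,4] = -(-0.9)/(-9.4) = -0.0957; later rows by forward substitution.
  T[0,:] = [+0.0000 -0.1915 -0.1064 -0.1277 -0.0957 -0.3191]
  T[1,:] = [+0.0000 +0.0623 +0.4081 -0.1151 +0.4167 -0.2938]
  T[2,:] = [+0.0000 -0.0395 +0.0534 -0.0316 -0.1700 -0.0408]
  T[3,:] = [+0.0000 -0.0745 -0.0220 -0.0596 +0.2477 -0.1192]
  T[4,:] = [+0.0000 -0.0511 -0.0239 -0.0438 +0.0906 -0.1505]
  T[5,:] = [+0.0000 -0.0092 -0.0526 +0.0181 -0.1673 +0.0496]
|λ(T)| sorted: 0.1787, 0.1072, 0.1072, 0.0345, 0.0345, 0.0000.
ρ = 0.1787; 0.1787 < 1: convergent.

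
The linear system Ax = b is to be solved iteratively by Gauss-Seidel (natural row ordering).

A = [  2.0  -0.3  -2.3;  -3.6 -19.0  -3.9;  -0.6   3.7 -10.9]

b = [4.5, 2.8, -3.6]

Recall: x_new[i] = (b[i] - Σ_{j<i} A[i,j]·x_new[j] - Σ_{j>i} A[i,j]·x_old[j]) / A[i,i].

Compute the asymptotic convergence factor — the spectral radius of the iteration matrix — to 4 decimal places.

Split A = D + L + U, D = diag(2, -19, -10.9).
T_GS = -(D+L)⁻¹U: row 0 first, T[0,2] = -(-2.3)/(2) = +1.1500; later rows by forward substitution.
  T[0,:] = [+0.0000 +0.1500 +1.1500]
  T[1,:] = [+0.0000 -0.0284 -0.4232]
  T[2,:] = [+0.0000 -0.0179 -0.2069]
moduli |λ_i(T)| = 0.2424, 0.0070, 0.0000.
ρ = 0.2424; 0.2424 < 1: convergent.

0.2424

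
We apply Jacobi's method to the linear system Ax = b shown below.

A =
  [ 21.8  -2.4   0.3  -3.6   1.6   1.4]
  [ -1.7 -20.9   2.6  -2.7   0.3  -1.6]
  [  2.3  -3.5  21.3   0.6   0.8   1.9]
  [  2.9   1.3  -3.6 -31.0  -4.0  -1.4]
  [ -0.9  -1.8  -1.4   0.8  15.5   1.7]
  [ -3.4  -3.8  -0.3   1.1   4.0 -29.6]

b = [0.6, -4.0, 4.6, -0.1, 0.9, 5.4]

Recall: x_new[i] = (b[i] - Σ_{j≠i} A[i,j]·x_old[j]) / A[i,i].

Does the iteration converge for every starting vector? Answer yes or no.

yes

Write A = D+L+U with D = diag(21.8, -20.9, 21.3, -31, 15.5, -29.6).
Jacobi: T = -D⁻¹(L+U), T[3,4] = -(-4)/(-31) = -0.1290; T[3,3] = 0.
  T[0,:] = [+0.0000  +0.1101  -0.0138  +0.1651  -0.0734  -0.0642]
  T[1,:] = [-0.0813  +0.0000  +0.1244  -0.1292  +0.0144  -0.0766]
  T[2,:] = [-0.1080  +0.1643  +0.0000  -0.0282  -0.0376  -0.0892]
  T[3,:] = [+0.0935  +0.0419  -0.1161  +0.0000  -0.1290  -0.0452]
  T[4,:] = [+0.0581  +0.1161  +0.0903  -0.0516  +0.0000  -0.1097]
  T[5,:] = [-0.1149  -0.1284  -0.0101  +0.0372  +0.1351  +0.0000]
eigenvalue magnitudes: 0.2467, 0.1551, 0.1551, 0.1498, 0.1498, 0.1126.
ρ(T) = max|λ| = 0.2467; 0.2467 < 1 ⇒ converges.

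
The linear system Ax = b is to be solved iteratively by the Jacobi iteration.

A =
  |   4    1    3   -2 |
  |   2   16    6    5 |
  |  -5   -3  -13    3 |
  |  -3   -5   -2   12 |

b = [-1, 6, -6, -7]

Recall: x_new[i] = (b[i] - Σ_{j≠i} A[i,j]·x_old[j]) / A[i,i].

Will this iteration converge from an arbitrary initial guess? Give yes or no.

A = D + L + U where D = diag(4, 16, -13, 12).
Jacobi T = -D⁻¹(L+U): T[2,3] = -(3)/(-13) = +0.2308; T[2,2] = 0.
  T[0,:] = [+0.0000, -0.2500, -0.7500, +0.5000]
  T[1,:] = [-0.1250, +0.0000, -0.3750, -0.3125]
  T[2,:] = [-0.3846, -0.2308, +0.0000, +0.2308]
  T[3,:] = [+0.2500, +0.4167, +0.1667, +0.0000]
|λ(T)| sorted: 0.8424, 0.5647, 0.3366, 0.3366.
spectral radius ρ = 0.8424; 0.8424 < 1, so it converges for any x₀.

yes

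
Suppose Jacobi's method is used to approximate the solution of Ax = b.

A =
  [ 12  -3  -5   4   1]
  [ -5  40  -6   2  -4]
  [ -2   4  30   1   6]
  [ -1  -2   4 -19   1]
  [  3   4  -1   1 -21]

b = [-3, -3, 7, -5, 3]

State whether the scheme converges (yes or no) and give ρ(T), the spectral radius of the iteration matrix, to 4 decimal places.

yes, ρ = 0.3264

A = D + L + U where D = diag(12, 40, 30, -19, -21).
T_J = -D⁻¹(L+U): T[1,0] = -(-5)/(40) = +0.1250; T[1,1] = 0.
  T[0,:] = [+0.0000 +0.2500 +0.4167 -0.3333 -0.0833]
  T[1,:] = [+0.1250 +0.0000 +0.1500 -0.0500 +0.1000]
  T[2,:] = [+0.0667 -0.1333 +0.0000 -0.0333 -0.2000]
  T[3,:] = [-0.0526 -0.1053 +0.2105 +0.0000 +0.0526]
  T[4,:] = [+0.1429 +0.1905 -0.0476 +0.0476 +0.0000]
moduli |λ_i(T)| = 0.3264, 0.2587, 0.2587, 0.1825, 0.1754.
spectral radius ρ = 0.3264; 0.3264 < 1: convergent.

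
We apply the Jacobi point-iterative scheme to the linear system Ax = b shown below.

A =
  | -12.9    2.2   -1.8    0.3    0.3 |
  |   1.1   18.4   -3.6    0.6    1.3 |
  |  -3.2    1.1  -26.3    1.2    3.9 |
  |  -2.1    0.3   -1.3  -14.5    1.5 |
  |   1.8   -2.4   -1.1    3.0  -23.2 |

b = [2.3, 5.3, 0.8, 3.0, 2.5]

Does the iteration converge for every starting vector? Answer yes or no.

A = D + L + U where D = diag(-12.9, 18.4, -26.3, -14.5, -23.2).
Jacobi: T = -D⁻¹(L+U), T[2,0] = -(-3.2)/(-26.3) = -0.1217; T[2,2] = 0.
  T[0,:] = [+0.0000  +0.1705  -0.1395  +0.0233  +0.0233]
  T[1,:] = [-0.0598  +0.0000  +0.1957  -0.0326  -0.0707]
  T[2,:] = [-0.1217  +0.0418  +0.0000  +0.0456  +0.1483]
  T[3,:] = [-0.1448  +0.0207  -0.0897  +0.0000  +0.1034]
  T[4,:] = [+0.0776  -0.1034  -0.0474  +0.1293  +0.0000]
|roots of det(T-λI)|: 0.2513, 0.1908, 0.1908, 0.0903, 0.0903.
ρ(T) = max|λ| = 0.2513; 0.2513 < 1: convergent.

yes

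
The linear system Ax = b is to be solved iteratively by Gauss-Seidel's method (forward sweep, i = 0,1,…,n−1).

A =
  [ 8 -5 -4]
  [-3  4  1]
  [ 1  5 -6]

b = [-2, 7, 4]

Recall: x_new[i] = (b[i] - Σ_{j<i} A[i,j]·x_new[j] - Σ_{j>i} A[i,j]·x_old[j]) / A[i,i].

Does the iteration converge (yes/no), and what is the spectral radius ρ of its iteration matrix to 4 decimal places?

yes, ρ = 0.6138

Split A = D + L + U, D = diag(8, 4, -6).
T_GS = -(D+L)⁻¹U: row 0 first, T[0,1] = -(-5)/(8) = +0.6250; later rows by forward substitution.
  T[0,:] = [+0.0000  +0.6250  +0.5000]
  T[1,:] = [+0.0000  +0.4687  +0.1250]
  T[2,:] = [+0.0000  +0.4948  +0.1875]
|eigenvalues of T|: 0.6138, 0.0424, 0.0000.
ρ = 0.6138; 0.6138 < 1: convergent.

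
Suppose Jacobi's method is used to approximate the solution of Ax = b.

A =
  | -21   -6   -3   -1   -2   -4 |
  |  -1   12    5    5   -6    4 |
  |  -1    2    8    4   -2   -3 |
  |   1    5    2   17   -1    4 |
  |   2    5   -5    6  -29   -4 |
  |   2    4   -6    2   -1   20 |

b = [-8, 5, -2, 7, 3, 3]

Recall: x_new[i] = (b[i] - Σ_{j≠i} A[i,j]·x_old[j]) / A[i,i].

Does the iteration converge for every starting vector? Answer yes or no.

Split A = D + L + U, D = diag(-21, 12, 8, 17, -29, 20).
Jacobi: T = -D⁻¹(L+U), T[5,2] = -(-6)/(20) = +0.3000; T[5,5] = 0.
  T[0,:] = [+0.0000, -0.2857, -0.1429, -0.0476, -0.0952, -0.1905]
  T[1,:] = [+0.0833, +0.0000, -0.4167, -0.4167, +0.5000, -0.3333]
  T[2,:] = [+0.1250, -0.2500, +0.0000, -0.5000, +0.2500, +0.3750]
  T[3,:] = [-0.0588, -0.2941, -0.1176, +0.0000, +0.0588, -0.2353]
  T[4,:] = [+0.0690, +0.1724, -0.1724, +0.2069, +0.0000, -0.1379]
  T[5,:] = [-0.1000, -0.2000, +0.3000, -0.1000, +0.0500, +0.0000]
moduli |λ_i(T)| = 0.7180, 0.5965, 0.3012, 0.2479, 0.1295, 0.1295.
ρ = 0.7180; 0.7180 < 1: convergent.

yes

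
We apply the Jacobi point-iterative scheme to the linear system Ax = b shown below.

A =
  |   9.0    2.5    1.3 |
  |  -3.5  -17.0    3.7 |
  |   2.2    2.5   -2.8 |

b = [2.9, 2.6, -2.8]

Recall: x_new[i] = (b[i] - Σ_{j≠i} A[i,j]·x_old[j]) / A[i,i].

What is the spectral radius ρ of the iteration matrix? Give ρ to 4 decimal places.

Let D = diag(9, -17, -2.8); L, U the strict triangles.
T_J = -D⁻¹(L+U): T[1,0] = -(-3.5)/(-17) = -0.2059; T[1,1] = 0.
  T[0,:] = [+0.0000, -0.2778, -0.1444]
  T[1,:] = [-0.2059, +0.0000, +0.2176]
  T[2,:] = [+0.7857, +0.8929, +0.0000]
eigenvalue magnitudes: 0.4319, 0.2202, 0.2202.
ρ = 0.4319; 0.4319 < 1: convergent.

0.4319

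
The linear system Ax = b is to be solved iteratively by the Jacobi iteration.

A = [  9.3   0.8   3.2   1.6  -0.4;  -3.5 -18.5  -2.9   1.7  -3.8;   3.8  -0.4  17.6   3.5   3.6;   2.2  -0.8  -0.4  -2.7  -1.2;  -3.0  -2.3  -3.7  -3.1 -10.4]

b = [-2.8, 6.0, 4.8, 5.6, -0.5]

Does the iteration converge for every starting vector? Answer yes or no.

Split A = D + L + U, D = diag(9.3, -18.5, 17.6, -2.7, -10.4).
Jacobi T = -D⁻¹(L+U): T[4,1] = -(-2.3)/(-10.4) = -0.2212; T[4,4] = 0.
  T[0,:] = [+0.0000 -0.0860 -0.3441 -0.1720 +0.0430]
  T[1,:] = [-0.1892 +0.0000 -0.1568 +0.0919 -0.2054]
  T[2,:] = [-0.2159 +0.0227 +0.0000 -0.1989 -0.2045]
  T[3,:] = [+0.8148 -0.2963 -0.1481 +0.0000 -0.4444]
  T[4,:] = [-0.2885 -0.2212 -0.3558 -0.2981 +0.0000]
|λ(T)| sorted: 0.6300, 0.3726, 0.3726, 0.2757, 0.2757.
ρ = 0.6300; 0.6300 < 1, so it converges for any x₀.

yes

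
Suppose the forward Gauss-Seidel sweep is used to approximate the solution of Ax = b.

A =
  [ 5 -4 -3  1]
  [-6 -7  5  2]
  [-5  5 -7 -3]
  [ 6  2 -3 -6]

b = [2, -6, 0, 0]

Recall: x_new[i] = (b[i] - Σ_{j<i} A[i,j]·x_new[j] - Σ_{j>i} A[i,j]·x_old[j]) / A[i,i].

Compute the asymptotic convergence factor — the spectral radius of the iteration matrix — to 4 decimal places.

Let D = diag(5, -7, -7, -6); L, U the strict triangles.
GS T = -(D+L)⁻¹U: row 0 first, T[0,2] = -(-3)/(5) = +0.6000; later rows by forward substitution.
  T[0,:] = [+0.0000 +0.8000 +0.6000 -0.2000]
  T[1,:] = [+0.0000 -0.6857 +0.2000 +0.4571]
  T[2,:] = [+0.0000 -1.0612 -0.2857 +0.0408]
  T[3,:] = [+0.0000 +1.1020 +0.8095 -0.0680]
eigenvalue magnitudes: 1.2471, 0.4431, 0.4431, 0.0000.
ρ = 1.2471; 1.2471 > 1 ⇒ diverges.

1.2471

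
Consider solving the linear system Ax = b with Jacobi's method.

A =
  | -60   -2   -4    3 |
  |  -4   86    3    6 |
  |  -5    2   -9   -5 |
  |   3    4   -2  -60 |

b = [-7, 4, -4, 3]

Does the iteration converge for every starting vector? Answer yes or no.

A = D + L + U where D = diag(-60, 86, -9, -60).
Jacobi: T = -D⁻¹(L+U), T[2,3] = -(-5)/(-9) = -0.5556; T[2,2] = 0.
  T[0,:] = [+0.0000, -0.0333, -0.0667, +0.0500]
  T[1,:] = [+0.0465, +0.0000, -0.0349, -0.0698]
  T[2,:] = [-0.5556, +0.2222, +0.0000, -0.5556]
  T[3,:] = [+0.0500, +0.0667, -0.0333, +0.0000]
|roots of det(T-λI)|: 0.2546, 0.1943, 0.0948, 0.0948.
spectral radius ρ = 0.2546; 0.2546 < 1: convergent.

yes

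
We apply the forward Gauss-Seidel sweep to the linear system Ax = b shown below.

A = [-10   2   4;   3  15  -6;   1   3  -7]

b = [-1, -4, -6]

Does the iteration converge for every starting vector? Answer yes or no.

Diagonal D = diag(-10, 15, -7); L, U strict lower/upper.
T_GS = -(D+L)⁻¹U: row 0 first, T[0,1] = -(2)/(-10) = +0.2000; later rows by forward substitution.
  T[0,:] = [+0.0000  +0.2000  +0.4000]
  T[1,:] = [+0.0000  -0.0400  +0.3200]
  T[2,:] = [+0.0000  +0.0114  +0.1943]
|roots of det(T-λI)|: 0.2090, 0.0547, 0.0000.
ρ = 0.2090; 0.2090 < 1 ⇒ converges.

yes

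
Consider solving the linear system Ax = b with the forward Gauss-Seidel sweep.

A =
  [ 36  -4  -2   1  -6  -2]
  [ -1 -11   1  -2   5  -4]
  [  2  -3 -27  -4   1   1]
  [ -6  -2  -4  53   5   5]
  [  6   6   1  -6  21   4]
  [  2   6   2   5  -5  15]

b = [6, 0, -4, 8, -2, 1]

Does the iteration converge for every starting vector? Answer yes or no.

yes

Diagonal D = diag(36, -11, -27, 53, 21, 15); L, U strict lower/upper.
T_GS = -(D+L)⁻¹U: row 0 first, T[0,4] = -(-6)/(36) = +0.1667; later rows by forward substitution.
  T[0,:] = [+0.0000, +0.1111, +0.0556, -0.0278, +0.1667, +0.0556]
  T[1,:] = [+0.0000, -0.0101, +0.0859, -0.1793, +0.4394, -0.3687]
  T[2,:] = [+0.0000, +0.0094, -0.0054, -0.1303, +0.0006, +0.0821]
  T[3,:] = [+0.0000, +0.0129, +0.0091, -0.0197, -0.0588, -0.0958]
  T[4,:] = [+0.0000, -0.0256, -0.0375, +0.0597, -0.1900, -0.1323]
  T[5,:] = [+0.0000, -0.0249, -0.0566, +0.1193, -0.2418, +0.1169]
|roots of det(T-λI)|: 0.2059, 0.1592, 0.0483, 0.0483, 0.0468, 0.0000.
ρ(T) = max|λ| = 0.2059; 0.2059 < 1: convergent.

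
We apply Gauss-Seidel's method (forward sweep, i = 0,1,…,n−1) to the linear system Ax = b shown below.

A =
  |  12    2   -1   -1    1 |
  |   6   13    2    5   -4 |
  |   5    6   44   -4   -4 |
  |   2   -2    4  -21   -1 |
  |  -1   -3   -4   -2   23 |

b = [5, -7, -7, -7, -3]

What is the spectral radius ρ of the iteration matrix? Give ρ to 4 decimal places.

0.2064

A = D + L + U where D = diag(12, 13, 44, -21, 23).
T_GS = -(D+L)⁻¹U: row 0 first, T[0,2] = -(-1)/(12) = +0.0833; later rows by forward substitution.
  T[0,:] = [+0.0000  -0.1667  +0.0833  +0.0833  -0.0833]
  T[1,:] = [+0.0000  +0.0769  -0.1923  -0.4231  +0.3462]
  T[2,:] = [+0.0000  +0.0084  +0.0168  +0.1391  +0.0532]
  T[3,:] = [+0.0000  -0.0216  +0.0294  +0.0747  -0.0784]
  T[4,:] = [+0.0000  +0.0024  -0.0160  -0.0209  +0.0440]
|roots of det(T-λI)|: 0.2064, 0.0377, 0.0377, 0.0164, 0.0000.
ρ(T) = max|λ| = 0.2064; 0.2064 < 1 ⇒ converges.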